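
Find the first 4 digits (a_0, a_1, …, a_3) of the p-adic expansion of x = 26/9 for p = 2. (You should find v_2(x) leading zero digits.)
(a_0, …, a_3) = (0, 1, 0, 1)

v_2(26/9) = 1, so a_0 = ... = a_0 = 0. Factor out: x = 2^1 · u with u = 13/9 a unit in ℤ_2. Expand u iteratively via a_{v+i} = u_i mod 2, u_{i+1} = (u_i − a_{v+i})/2:
  u_0 = 13/9;  a_1 = 1;  u_1 = (u_0 − 1)/2 = 2/9
  u_1 = 2/9;  a_2 = 0;  u_2 = (u_1 − 0)/2 = 1/9
  u_2 = 1/9;  a_3 = 1;  u_3 = (u_2 − 1)/2 = -4/9
Digits: (0, 1, 0, 1).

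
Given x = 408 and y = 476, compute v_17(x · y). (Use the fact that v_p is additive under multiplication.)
v_17(194208) = 2

v_p(x) = 1 (factor: 408 = 17^1 · 24); v_p(y) = 1 (factor: 476 = 17^1 · 28). Additivity: v_p(xy) = v_p(x) + v_p(y) = 1 + 1 = 2. (Direct check: xy = 194208 = 17^2 · (672).)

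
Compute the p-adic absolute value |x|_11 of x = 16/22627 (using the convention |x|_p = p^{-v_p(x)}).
|16/22627|_11 = 1331

Step 1 — compute v_11(x) by factoring powers of 11 out of the numerator and denominator: v_11(16/22627) = -3. Step 2 — apply |x|_p = p^{-v_p(x)} = 11^{3} = 1331.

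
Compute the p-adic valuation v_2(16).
v_2(16) = 4

v_2(n) is the largest exponent k such that 2^k divides n. Factor out: 16 = 2^4 · 1. (Sign doesn't affect v_p.) So v_2(16) = 4.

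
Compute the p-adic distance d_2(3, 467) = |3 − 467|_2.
d_2(3, 467) = 1/16

Step 1 — x − y = 3 − 467 = -464. Step 2 — v_2(-464) = 4 (factor: -464 = −(2^4 · 29); the sign does not affect v_p). Step 3 — |x − y|_2 = 2^{-4} = 1/16.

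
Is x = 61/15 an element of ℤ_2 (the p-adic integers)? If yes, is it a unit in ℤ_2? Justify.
x ∈ ℤ_2^× (unit); v_2(x) = 0

ℤ_2 = {x ∈ ℚ_2 : v_2(x) ≥ 0} and ℤ_2^× = {x ∈ ℤ_2 : v_2(x) = 0}. Here v_2(61/15) = v_2(num) − v_2(den) = 0; compare against these criteria.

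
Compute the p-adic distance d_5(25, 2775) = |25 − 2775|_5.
d_5(25, 2775) = 1/125

Step 1 — x − y = 25 − 2775 = -2750. Step 2 — v_5(-2750) = 3 (factor: -2750 = −(5^3 · 22); the sign does not affect v_p). Step 3 — |x − y|_5 = 5^{-3} = 1/125.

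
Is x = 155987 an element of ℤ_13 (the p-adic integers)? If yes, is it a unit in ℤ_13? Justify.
x ∈ ℤ_13 but not a unit; v_13(x) = 3 > 0

ℤ_13 = {x ∈ ℚ_13 : v_13(x) ≥ 0} and ℤ_13^× = {x ∈ ℤ_13 : v_13(x) = 0}. Here v_13(155987) = v_13(num) − v_13(den) = 3; compare against these criteria.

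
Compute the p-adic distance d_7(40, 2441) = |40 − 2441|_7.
d_7(40, 2441) = 1/2401

Step 1 — x − y = 40 − 2441 = -2401. Step 2 — v_7(-2401) = 4 (factor: -2401 = −(7^4 · 1); the sign does not affect v_p). Step 3 — |x − y|_7 = 7^{-4} = 1/2401.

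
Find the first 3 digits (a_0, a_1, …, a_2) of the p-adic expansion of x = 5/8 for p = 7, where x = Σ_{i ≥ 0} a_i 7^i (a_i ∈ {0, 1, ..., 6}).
(a_0, …, a_2) = (5, 2, 4)

v_7(5/8) = 0 (numerator and denominator both coprime to 7), so x ∈ ℤ_7^×. Compute digits iteratively via a_i = x_i mod 7, x_{i+1} = (x_i − a_i)/7, with x_0 = x:
  x_0 = 5/8;  a_0 = 5;  x_1 = (x_0 − 5)/7 = -5/8
  x_1 = -5/8;  a_1 = 2;  x_2 = (x_1 − 2)/7 = -3/8
  x_2 = -3/8;  a_2 = 4;  x_3 = (x_2 − 4)/7 = -5/8
Digits: (5, 2, 4).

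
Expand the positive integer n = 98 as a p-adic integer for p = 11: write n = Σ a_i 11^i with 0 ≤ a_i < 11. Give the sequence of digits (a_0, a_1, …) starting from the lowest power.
(a_0, a_1, …) = (10, 8)

Repeated division by 11 gives the digits low-to-high: 98 = 10 + 8·11^1. Digit sequence: (10, 8).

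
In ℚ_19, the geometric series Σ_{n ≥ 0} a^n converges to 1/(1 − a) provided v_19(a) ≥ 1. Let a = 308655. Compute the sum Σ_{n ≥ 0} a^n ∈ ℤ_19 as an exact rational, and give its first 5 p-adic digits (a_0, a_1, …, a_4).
Σ a^n = 1/(1 − a) = -1/308654;  first 5 digits = (1, 0, 0, 7, 2)

v_19(a) = 3 ≥ 1, so the series converges in ℤ_19 to 1/(1 − a) = 1/(1 − 308655) = -1/308654. Expand this rational in ℤ_19: compute digits iteratively via d_i = x_i mod 19, x_{i+1} = (x_i − d_i)/19. The first 5 digits are (1, 0, 0, 7, 2).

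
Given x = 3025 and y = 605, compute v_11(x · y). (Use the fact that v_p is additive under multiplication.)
v_11(1830125) = 4

v_p(x) = 2 (factor: 3025 = 11^2 · 25); v_p(y) = 2 (factor: 605 = 11^2 · 5). Additivity: v_p(xy) = v_p(x) + v_p(y) = 2 + 2 = 4. (Direct check: xy = 1830125 = 11^4 · (125).)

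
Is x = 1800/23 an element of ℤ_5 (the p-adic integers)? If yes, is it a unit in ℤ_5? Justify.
x ∈ ℤ_5 but not a unit; v_5(x) = 2 > 0

ℤ_5 = {x ∈ ℚ_5 : v_5(x) ≥ 0} and ℤ_5^× = {x ∈ ℤ_5 : v_5(x) = 0}. Here v_5(1800/23) = v_5(num) − v_5(den) = 2; compare against these criteria.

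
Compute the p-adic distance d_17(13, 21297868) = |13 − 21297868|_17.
d_17(13, 21297868) = 1/1419857

Step 1 — x − y = 13 − 21297868 = -21297855. Step 2 — v_17(-21297855) = 5 (factor: -21297855 = −(17^5 · 15); the sign does not affect v_p). Step 3 — |x − y|_17 = 17^{-5} = 1/1419857.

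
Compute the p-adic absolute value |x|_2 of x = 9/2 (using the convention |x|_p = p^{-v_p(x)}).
|9/2|_2 = 2

Step 1 — compute v_2(x) by factoring powers of 2 out of the numerator and denominator: v_2(9/2) = -1. Step 2 — apply |x|_p = p^{-v_p(x)} = 2^{1} = 2.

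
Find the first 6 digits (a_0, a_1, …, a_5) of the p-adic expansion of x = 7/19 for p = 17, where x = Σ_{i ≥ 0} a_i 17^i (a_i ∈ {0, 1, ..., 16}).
(a_0, …, a_5) = (12, 2, 7, 13, 1, 16)

v_17(7/19) = 0 (numerator and denominator both coprime to 17), so x ∈ ℤ_17^×. Compute digits iteratively via a_i = x_i mod 17, x_{i+1} = (x_i − a_i)/17, with x_0 = x:
  x_0 = 7/19;  a_0 = 12;  x_1 = (x_0 − 12)/17 = -13/19
  x_1 = -13/19;  a_1 = 2;  x_2 = (x_1 − 2)/17 = -3/19
  x_2 = -3/19;  a_2 = 7;  x_3 = (x_2 − 7)/17 = -8/19
  x_3 = -8/19;  a_3 = 13;  x_4 = (x_3 − 13)/17 = -15/19
  x_4 = -15/19;  a_4 = 1;  x_5 = (x_4 − 1)/17 = -2/19
  x_5 = -2/19;  a_5 = 16;  x_6 = (x_5 − 16)/17 = -18/19
Digits: (12, 2, 7, 13, 1, 16).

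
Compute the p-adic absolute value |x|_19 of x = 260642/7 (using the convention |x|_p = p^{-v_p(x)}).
|260642/7|_19 = 1/130321

Step 1 — compute v_19(x) by factoring powers of 19 out of the numerator and denominator: v_19(260642/7) = 4. Step 2 — apply |x|_p = p^{-v_p(x)} = 19^{-4} = 1/130321.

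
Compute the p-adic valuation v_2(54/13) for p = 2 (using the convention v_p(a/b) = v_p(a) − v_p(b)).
v_2(54/13) = 1

Factor powers of 2 from the numerator and denominator of the reduced fraction: 54 = 2^1 · 27 and 13 = 2^0 · 13. Apply v_p(a/b) = v_p(a) − v_p(b): v_2(54/13) = 1 − 0 = 1.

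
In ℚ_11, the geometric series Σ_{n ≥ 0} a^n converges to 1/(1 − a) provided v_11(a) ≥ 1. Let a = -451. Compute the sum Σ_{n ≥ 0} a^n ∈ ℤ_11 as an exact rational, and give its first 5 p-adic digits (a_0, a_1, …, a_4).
Σ a^n = 1/(1 − a) = 1/452;  first 5 digits = (1, 3, 5, 3, 0)

v_11(a) = 1 ≥ 1, so the series converges in ℤ_11 to 1/(1 − a) = 1/(1 − (-451)) = 1/452. Expand this rational in ℤ_11: compute digits iteratively via d_i = x_i mod 11, x_{i+1} = (x_i − d_i)/11. The first 5 digits are (1, 3, 5, 3, 0).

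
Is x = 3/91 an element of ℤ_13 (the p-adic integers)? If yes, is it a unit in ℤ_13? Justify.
x ∉ ℤ_13 (v_13(x) = -1 < 0)

ℤ_13 = {x ∈ ℚ_13 : v_13(x) ≥ 0} and ℤ_13^× = {x ∈ ℤ_13 : v_13(x) = 0}. Here v_13(3/91) = v_13(num) − v_13(den) = -1; compare against these criteria.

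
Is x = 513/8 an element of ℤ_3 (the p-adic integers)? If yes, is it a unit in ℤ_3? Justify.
x ∈ ℤ_3 but not a unit; v_3(x) = 3 > 0

ℤ_3 = {x ∈ ℚ_3 : v_3(x) ≥ 0} and ℤ_3^× = {x ∈ ℤ_3 : v_3(x) = 0}. Here v_3(513/8) = v_3(num) − v_3(den) = 3; compare against these criteria.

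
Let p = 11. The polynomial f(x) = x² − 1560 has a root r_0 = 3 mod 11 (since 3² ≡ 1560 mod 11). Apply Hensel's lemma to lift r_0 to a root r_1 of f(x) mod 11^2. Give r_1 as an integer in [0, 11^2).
r_1 = 80 (mod 121)

Hensel's recurrence: r_{i+1} = r_i − f(r_i)·(f′(r_i))^{-1} mod 11^{i+2}, with f′(x) = 2x. Iterate:
  r_0 = 3 (mod 11)
  r_1 = 80 (mod 121)
Final: r_1 = 80, and one checks f(r_1) ≡ 0 mod 11^2.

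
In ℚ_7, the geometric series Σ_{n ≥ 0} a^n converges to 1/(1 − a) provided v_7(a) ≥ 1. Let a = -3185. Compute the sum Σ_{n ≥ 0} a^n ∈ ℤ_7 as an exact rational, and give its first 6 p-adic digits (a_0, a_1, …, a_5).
Σ a^n = 1/(1 − a) = 1/3186;  first 6 digits = (1, 0, 5, 4, 2, 1)

v_7(a) = 2 ≥ 1, so the series converges in ℤ_7 to 1/(1 − a) = 1/(1 − (-3185)) = 1/3186. Expand this rational in ℤ_7: compute digits iteratively via d_i = x_i mod 7, x_{i+1} = (x_i − d_i)/7. The first 6 digits are (1, 0, 5, 4, 2, 1).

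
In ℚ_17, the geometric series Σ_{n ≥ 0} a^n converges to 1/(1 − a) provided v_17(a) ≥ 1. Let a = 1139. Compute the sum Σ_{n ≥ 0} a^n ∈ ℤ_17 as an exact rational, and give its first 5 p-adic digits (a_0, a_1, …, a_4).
Σ a^n = 1/(1 − a) = -1/1138;  first 5 digits = (1, 16, 4, 8, 11)

v_17(a) = 1 ≥ 1, so the series converges in ℤ_17 to 1/(1 − a) = 1/(1 − 1139) = -1/1138. Expand this rational in ℤ_17: compute digits iteratively via d_i = x_i mod 17, x_{i+1} = (x_i − d_i)/17. The first 5 digits are (1, 16, 4, 8, 11).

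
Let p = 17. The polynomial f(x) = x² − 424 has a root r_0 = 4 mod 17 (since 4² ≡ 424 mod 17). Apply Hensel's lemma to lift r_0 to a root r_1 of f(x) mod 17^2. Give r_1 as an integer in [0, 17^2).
r_1 = 55 (mod 289)

Hensel's recurrence: r_{i+1} = r_i − f(r_i)·(f′(r_i))^{-1} mod 17^{i+2}, with f′(x) = 2x. Iterate:
  r_0 = 4 (mod 17)
  r_1 = 55 (mod 289)
Final: r_1 = 55, and one checks f(r_1) ≡ 0 mod 17^2.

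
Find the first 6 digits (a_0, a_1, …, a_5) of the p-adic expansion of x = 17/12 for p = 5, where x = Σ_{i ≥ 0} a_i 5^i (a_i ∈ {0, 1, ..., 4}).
(a_0, …, a_5) = (1, 3, 4, 2, 4, 2)

v_5(17/12) = 0 (numerator and denominator both coprime to 5), so x ∈ ℤ_5^×. Compute digits iteratively via a_i = x_i mod 5, x_{i+1} = (x_i − a_i)/5, with x_0 = x:
  x_0 = 17/12;  a_0 = 1;  x_1 = (x_0 − 1)/5 = 1/12
  x_1 = 1/12;  a_1 = 3;  x_2 = (x_1 − 3)/5 = -7/12
  x_2 = -7/12;  a_2 = 4;  x_3 = (x_2 − 4)/5 = -11/12
  x_3 = -11/12;  a_3 = 2;  x_4 = (x_3 − 2)/5 = -7/12
  x_4 = -7/12;  a_4 = 4;  x_5 = (x_4 − 4)/5 = -11/12
  x_5 = -11/12;  a_5 = 2;  x_6 = (x_5 − 2)/5 = -7/12
Digits: (1, 3, 4, 2, 4, 2).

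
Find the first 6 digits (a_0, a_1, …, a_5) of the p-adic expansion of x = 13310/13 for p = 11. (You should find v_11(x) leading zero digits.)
(a_0, …, a_5) = (0, 0, 0, 5, 3, 9)

v_11(13310/13) = 3, so a_0 = ... = a_2 = 0. Factor out: x = 11^3 · u with u = 10/13 a unit in ℤ_11. Expand u iteratively via a_{v+i} = u_i mod 11, u_{i+1} = (u_i − a_{v+i})/11:
  u_0 = 10/13;  a_3 = 5;  u_1 = (u_0 − 5)/11 = -5/13
  u_1 = -5/13;  a_4 = 3;  u_2 = (u_1 − 3)/11 = -4/13
  u_2 = -4/13;  a_5 = 9;  u_3 = (u_2 − 9)/11 = -11/13
Digits: (0, 0, 0, 5, 3, 9).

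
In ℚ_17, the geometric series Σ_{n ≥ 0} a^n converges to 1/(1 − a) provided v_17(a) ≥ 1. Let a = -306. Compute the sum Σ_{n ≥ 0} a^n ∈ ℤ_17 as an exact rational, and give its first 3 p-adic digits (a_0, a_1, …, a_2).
Σ a^n = 1/(1 − a) = 1/307;  first 3 digits = (1, 16, 16)

v_17(a) = 1 ≥ 1, so the series converges in ℤ_17 to 1/(1 − a) = 1/(1 − (-306)) = 1/307. Expand this rational in ℤ_17: compute digits iteratively via d_i = x_i mod 17, x_{i+1} = (x_i − d_i)/17. The first 3 digits are (1, 16, 16).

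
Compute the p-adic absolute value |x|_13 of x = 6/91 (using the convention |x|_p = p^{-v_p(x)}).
|6/91|_13 = 13

Step 1 — compute v_13(x) by factoring powers of 13 out of the numerator and denominator: v_13(6/91) = -1. Step 2 — apply |x|_p = p^{-v_p(x)} = 13^{1} = 13.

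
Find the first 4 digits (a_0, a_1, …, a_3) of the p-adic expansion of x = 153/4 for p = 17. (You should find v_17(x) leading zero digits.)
(a_0, …, a_3) = (0, 15, 12, 12)

v_17(153/4) = 1, so a_0 = ... = a_0 = 0. Factor out: x = 17^1 · u with u = 9/4 a unit in ℤ_17. Expand u iteratively via a_{v+i} = u_i mod 17, u_{i+1} = (u_i − a_{v+i})/17:
  u_0 = 9/4;  a_1 = 15;  u_1 = (u_0 − 15)/17 = -3/4
  u_1 = -3/4;  a_2 = 12;  u_2 = (u_1 − 12)/17 = -3/4
  u_2 = -3/4;  a_3 = 12;  u_3 = (u_2 − 12)/17 = -3/4
Digits: (0, 15, 12, 12).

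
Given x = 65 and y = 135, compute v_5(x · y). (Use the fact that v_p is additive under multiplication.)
v_5(8775) = 2

v_p(x) = 1 (factor: 65 = 5^1 · 13); v_p(y) = 1 (factor: 135 = 5^1 · 27). Additivity: v_p(xy) = v_p(x) + v_p(y) = 1 + 1 = 2. (Direct check: xy = 8775 = 5^2 · (351).)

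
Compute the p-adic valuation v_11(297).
v_11(297) = 1

v_11(n) is the largest exponent k such that 11^k divides n. Factor out: 297 = 11^1 · 27. (Sign doesn't affect v_p.) So v_11(297) = 1.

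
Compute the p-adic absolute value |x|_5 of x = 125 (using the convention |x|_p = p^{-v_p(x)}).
|125|_5 = 1/125

Step 1 — compute v_5(x) by factoring powers of 5 out of the numerator and denominator: v_5(125) = 3. Step 2 — apply |x|_p = p^{-v_p(x)} = 5^{-3} = 1/125.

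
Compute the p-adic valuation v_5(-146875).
v_5(-146875) = 5

v_5(n) is the largest exponent k such that 5^k divides n. Factor out: -146875 = -5^5 · 47. (Sign doesn't affect v_p.) So v_5(-146875) = 5.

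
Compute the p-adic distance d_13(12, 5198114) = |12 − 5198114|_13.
d_13(12, 5198114) = 1/371293

Step 1 — x − y = 12 − 5198114 = -5198102. Step 2 — v_13(-5198102) = 5 (factor: -5198102 = −(13^5 · 14); the sign does not affect v_p). Step 3 — |x − y|_13 = 13^{-5} = 1/371293.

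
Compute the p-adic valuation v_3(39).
v_3(39) = 1

v_3(n) is the largest exponent k such that 3^k divides n. Factor out: 39 = 3^1 · 13. (Sign doesn't affect v_p.) So v_3(39) = 1.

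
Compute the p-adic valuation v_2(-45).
v_2(-45) = 0

v_2(n) is the largest exponent k such that 2^k divides n. Factor out: -45 = -2^0 · 45. (Sign doesn't affect v_p.) So v_2(-45) = 0.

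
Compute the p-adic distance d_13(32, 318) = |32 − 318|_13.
d_13(32, 318) = 1/13

Step 1 — x − y = 32 − 318 = -286. Step 2 — v_13(-286) = 1 (factor: -286 = −(13^1 · 22); the sign does not affect v_p). Step 3 — |x − y|_13 = 13^{-1} = 1/13.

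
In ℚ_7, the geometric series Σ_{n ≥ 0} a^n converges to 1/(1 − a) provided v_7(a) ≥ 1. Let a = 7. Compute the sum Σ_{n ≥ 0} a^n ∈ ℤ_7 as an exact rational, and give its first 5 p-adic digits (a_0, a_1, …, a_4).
Σ a^n = 1/(1 − a) = -1/6;  first 5 digits = (1, 1, 1, 1, 1)

v_7(a) = 1 ≥ 1, so the series converges in ℤ_7 to 1/(1 − a) = 1/(1 − 7) = -1/6. Expand this rational in ℤ_7: compute digits iteratively via d_i = x_i mod 7, x_{i+1} = (x_i − d_i)/7. The first 5 digits are (1, 1, 1, 1, 1).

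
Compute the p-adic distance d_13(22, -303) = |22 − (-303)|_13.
d_13(22, -303) = 1/13

Step 1 — x − y = 22 − (-303) = 325. Step 2 — v_13(325) = 1 (factor: 325 = (13^1 · 25); the sign does not affect v_p). Step 3 — |x − y|_13 = 13^{-1} = 1/13.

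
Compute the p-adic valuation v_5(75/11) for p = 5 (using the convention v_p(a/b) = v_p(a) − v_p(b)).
v_5(75/11) = 2

Factor powers of 5 from the numerator and denominator of the reduced fraction: 75 = 5^2 · 3 and 11 = 5^0 · 11. Apply v_p(a/b) = v_p(a) − v_p(b): v_5(75/11) = 2 − 0 = 2.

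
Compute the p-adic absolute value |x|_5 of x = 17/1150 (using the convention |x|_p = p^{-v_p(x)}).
|17/1150|_5 = 25

Step 1 — compute v_5(x) by factoring powers of 5 out of the numerator and denominator: v_5(17/1150) = -2. Step 2 — apply |x|_p = p^{-v_p(x)} = 5^{2} = 25.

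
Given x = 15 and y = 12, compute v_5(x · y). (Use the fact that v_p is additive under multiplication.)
v_5(180) = 1

v_p(x) = 1 (factor: 15 = 5^1 · 3); v_p(y) = 0 (factor: 12 = 5^0 · 12). Additivity: v_p(xy) = v_p(x) + v_p(y) = 1 + 0 = 1. (Direct check: xy = 180 = 5^1 · (36).)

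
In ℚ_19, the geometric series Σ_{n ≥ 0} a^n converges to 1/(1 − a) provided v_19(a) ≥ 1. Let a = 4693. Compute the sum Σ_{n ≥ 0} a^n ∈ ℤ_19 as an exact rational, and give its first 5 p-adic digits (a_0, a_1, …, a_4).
Σ a^n = 1/(1 − a) = -1/4692;  first 5 digits = (1, 0, 13, 0, 17)

v_19(a) = 2 ≥ 1, so the series converges in ℤ_19 to 1/(1 − a) = 1/(1 − 4693) = -1/4692. Expand this rational in ℤ_19: compute digits iteratively via d_i = x_i mod 19, x_{i+1} = (x_i − d_i)/19. The first 5 digits are (1, 0, 13, 0, 17).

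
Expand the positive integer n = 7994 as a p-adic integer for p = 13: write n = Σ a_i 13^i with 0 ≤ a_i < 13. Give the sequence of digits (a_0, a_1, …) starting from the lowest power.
(a_0, a_1, …) = (12, 3, 8, 3)

Repeated division by 13 gives the digits low-to-high: 7994 = 12 + 3·13^1 + 8·13^2 + 3·13^3. Digit sequence: (12, 3, 8, 3).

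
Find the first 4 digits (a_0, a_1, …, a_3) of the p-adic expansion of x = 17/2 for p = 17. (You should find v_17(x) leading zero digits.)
(a_0, …, a_3) = (0, 9, 8, 8)

v_17(17/2) = 1, so a_0 = ... = a_0 = 0. Factor out: x = 17^1 · u with u = 1/2 a unit in ℤ_17. Expand u iteratively via a_{v+i} = u_i mod 17, u_{i+1} = (u_i − a_{v+i})/17:
  u_0 = 1/2;  a_1 = 9;  u_1 = (u_0 − 9)/17 = -1/2
  u_1 = -1/2;  a_2 = 8;  u_2 = (u_1 − 8)/17 = -1/2
  u_2 = -1/2;  a_3 = 8;  u_3 = (u_2 − 8)/17 = -1/2
Digits: (0, 9, 8, 8).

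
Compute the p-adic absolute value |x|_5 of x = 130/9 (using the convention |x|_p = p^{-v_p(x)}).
|130/9|_5 = 1/5

Step 1 — compute v_5(x) by factoring powers of 5 out of the numerator and denominator: v_5(130/9) = 1. Step 2 — apply |x|_p = p^{-v_p(x)} = 5^{-1} = 1/5.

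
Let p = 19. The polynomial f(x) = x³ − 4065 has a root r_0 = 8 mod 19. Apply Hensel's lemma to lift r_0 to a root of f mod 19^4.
r_3 = 42758 (mod 130321)

Hensel: r_{i+1} = r_i − f(r_i)/f′(r_i) mod 19^{i+2}, where f′(x) = 3x². Iterate:
  r_0 = 8 (mod 19)
  r_1 = 160 (mod 361)
  r_2 = 1604 (mod 6859)
  r_3 = 42758 (mod 130321)
Final: r = 42758 with f(r) ≡ 0 mod 19^4.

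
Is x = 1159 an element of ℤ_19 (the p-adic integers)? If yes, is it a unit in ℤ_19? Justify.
x ∈ ℤ_19 but not a unit; v_19(x) = 1 > 0

ℤ_19 = {x ∈ ℚ_19 : v_19(x) ≥ 0} and ℤ_19^× = {x ∈ ℤ_19 : v_19(x) = 0}. Here v_19(1159) = v_19(num) − v_19(den) = 1; compare against these criteria.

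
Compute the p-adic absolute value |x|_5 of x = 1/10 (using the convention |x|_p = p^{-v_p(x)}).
|1/10|_5 = 5

Step 1 — compute v_5(x) by factoring powers of 5 out of the numerator and denominator: v_5(1/10) = -1. Step 2 — apply |x|_p = p^{-v_p(x)} = 5^{1} = 5.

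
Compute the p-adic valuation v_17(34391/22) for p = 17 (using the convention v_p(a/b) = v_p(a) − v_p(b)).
v_17(34391/22) = 3

Factor powers of 17 from the numerator and denominator of the reduced fraction: 34391 = 17^3 · 7 and 22 = 17^0 · 22. Apply v_p(a/b) = v_p(a) − v_p(b): v_17(34391/22) = 3 − 0 = 3.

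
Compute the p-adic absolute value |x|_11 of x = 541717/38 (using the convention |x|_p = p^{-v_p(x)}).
|541717/38|_11 = 1/14641

Step 1 — compute v_11(x) by factoring powers of 11 out of the numerator and denominator: v_11(541717/38) = 4. Step 2 — apply |x|_p = p^{-v_p(x)} = 11^{-4} = 1/14641.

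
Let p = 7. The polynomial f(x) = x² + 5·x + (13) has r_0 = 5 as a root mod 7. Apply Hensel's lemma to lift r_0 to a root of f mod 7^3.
r_2 = 285 (mod 343)

Hensel: r_{i+1} = r_i − f(r_i)·(f′(r_i))^{-1} mod 7^{i+2}, f′(x) = 2x + 5. Iterate:
  r_0 = 5 (mod 7)
  r_1 = 40 (mod 49)
  r_2 = 285 (mod 343)
Final: r = 285 satisfies f(r) ≡ 0 mod 7^3.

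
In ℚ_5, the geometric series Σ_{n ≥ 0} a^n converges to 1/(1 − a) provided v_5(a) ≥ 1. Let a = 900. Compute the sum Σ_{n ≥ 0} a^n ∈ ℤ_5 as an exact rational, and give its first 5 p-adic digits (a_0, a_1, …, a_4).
Σ a^n = 1/(1 − a) = -1/899;  first 5 digits = (1, 0, 1, 2, 2)

v_5(a) = 2 ≥ 1, so the series converges in ℤ_5 to 1/(1 − a) = 1/(1 − 900) = -1/899. Expand this rational in ℤ_5: compute digits iteratively via d_i = x_i mod 5, x_{i+1} = (x_i − d_i)/5. The first 5 digits are (1, 0, 1, 2, 2).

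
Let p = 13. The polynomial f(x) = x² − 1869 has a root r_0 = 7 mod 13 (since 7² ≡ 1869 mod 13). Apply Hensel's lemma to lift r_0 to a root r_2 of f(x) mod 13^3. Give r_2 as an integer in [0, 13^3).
r_2 = 813 (mod 2197)

Hensel's recurrence: r_{i+1} = r_i − f(r_i)·(f′(r_i))^{-1} mod 13^{i+2}, with f′(x) = 2x. Iterate:
  r_0 = 7 (mod 13)
  r_1 = 137 (mod 169)
  r_2 = 813 (mod 2197)
Final: r_2 = 813, and one checks f(r_2) ≡ 0 mod 13^3.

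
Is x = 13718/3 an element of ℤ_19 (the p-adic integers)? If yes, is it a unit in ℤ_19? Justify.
x ∈ ℤ_19 but not a unit; v_19(x) = 3 > 0

ℤ_19 = {x ∈ ℚ_19 : v_19(x) ≥ 0} and ℤ_19^× = {x ∈ ℤ_19 : v_19(x) = 0}. Here v_19(13718/3) = v_19(num) − v_19(den) = 3; compare against these criteria.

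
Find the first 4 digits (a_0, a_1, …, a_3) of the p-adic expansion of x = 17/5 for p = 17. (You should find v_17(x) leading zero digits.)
(a_0, …, a_3) = (0, 7, 3, 10)

v_17(17/5) = 1, so a_0 = ... = a_0 = 0. Factor out: x = 17^1 · u with u = 1/5 a unit in ℤ_17. Expand u iteratively via a_{v+i} = u_i mod 17, u_{i+1} = (u_i − a_{v+i})/17:
  u_0 = 1/5;  a_1 = 7;  u_1 = (u_0 − 7)/17 = -2/5
  u_1 = -2/5;  a_2 = 3;  u_2 = (u_1 − 3)/17 = -1/5
  u_2 = -1/5;  a_3 = 10;  u_3 = (u_2 − 10)/17 = -3/5
Digits: (0, 7, 3, 10).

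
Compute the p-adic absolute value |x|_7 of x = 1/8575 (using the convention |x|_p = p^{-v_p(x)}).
|1/8575|_7 = 343

Step 1 — compute v_7(x) by factoring powers of 7 out of the numerator and denominator: v_7(1/8575) = -3. Step 2 — apply |x|_p = p^{-v_p(x)} = 7^{3} = 343.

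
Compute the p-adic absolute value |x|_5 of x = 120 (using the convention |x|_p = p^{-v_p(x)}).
|120|_5 = 1/5

Step 1 — compute v_5(x) by factoring powers of 5 out of the numerator and denominator: v_5(120) = 1. Step 2 — apply |x|_p = p^{-v_p(x)} = 5^{-1} = 1/5.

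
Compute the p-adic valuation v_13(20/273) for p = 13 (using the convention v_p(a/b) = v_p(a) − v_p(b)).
v_13(20/273) = -1

Factor powers of 13 from the numerator and denominator of the reduced fraction: 20 = 13^0 · 20 and 273 = 13^1 · 21. Apply v_p(a/b) = v_p(a) − v_p(b): v_13(20/273) = 0 − 1 = -1.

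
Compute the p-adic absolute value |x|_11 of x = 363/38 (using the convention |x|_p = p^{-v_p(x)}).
|363/38|_11 = 1/121

Step 1 — compute v_11(x) by factoring powers of 11 out of the numerator and denominator: v_11(363/38) = 2. Step 2 — apply |x|_p = p^{-v_p(x)} = 11^{-2} = 1/121.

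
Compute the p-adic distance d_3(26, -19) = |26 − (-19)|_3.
d_3(26, -19) = 1/9

Step 1 — x − y = 26 − (-19) = 45. Step 2 — v_3(45) = 2 (factor: 45 = (3^2 · 5); the sign does not affect v_p). Step 3 — |x − y|_3 = 3^{-2} = 1/9.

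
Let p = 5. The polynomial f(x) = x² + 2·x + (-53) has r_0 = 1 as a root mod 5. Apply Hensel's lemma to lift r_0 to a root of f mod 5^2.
r_1 = 1 (mod 25)

Hensel: r_{i+1} = r_i − f(r_i)·(f′(r_i))^{-1} mod 5^{i+2}, f′(x) = 2x + 2. Iterate:
  r_0 = 1 (mod 5)
  r_1 = 1 (mod 25)
Final: r = 1 satisfies f(r) ≡ 0 mod 5^2.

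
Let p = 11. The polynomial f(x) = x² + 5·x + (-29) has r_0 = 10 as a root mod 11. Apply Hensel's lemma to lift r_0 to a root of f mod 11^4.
r_3 = 3519 (mod 14641)

Hensel: r_{i+1} = r_i − f(r_i)·(f′(r_i))^{-1} mod 11^{i+2}, f′(x) = 2x + 5. Iterate:
  r_0 = 10 (mod 11)
  r_1 = 10 (mod 121)
  r_2 = 857 (mod 1331)
  r_3 = 3519 (mod 14641)
Final: r = 3519 satisfies f(r) ≡ 0 mod 11^4.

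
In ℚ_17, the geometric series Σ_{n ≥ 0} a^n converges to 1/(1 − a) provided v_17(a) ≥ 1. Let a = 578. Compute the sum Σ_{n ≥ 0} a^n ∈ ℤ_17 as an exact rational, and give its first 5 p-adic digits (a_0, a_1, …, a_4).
Σ a^n = 1/(1 − a) = -1/577;  first 5 digits = (1, 0, 2, 0, 4)

v_17(a) = 2 ≥ 1, so the series converges in ℤ_17 to 1/(1 − a) = 1/(1 − 578) = -1/577. Expand this rational in ℤ_17: compute digits iteratively via d_i = x_i mod 17, x_{i+1} = (x_i − d_i)/17. The first 5 digits are (1, 0, 2, 0, 4).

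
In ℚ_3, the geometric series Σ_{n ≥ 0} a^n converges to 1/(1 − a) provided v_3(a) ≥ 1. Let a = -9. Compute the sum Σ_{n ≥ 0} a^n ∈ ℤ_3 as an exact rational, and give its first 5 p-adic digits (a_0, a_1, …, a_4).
Σ a^n = 1/(1 − a) = 1/10;  first 5 digits = (1, 0, 2, 2, 0)

v_3(a) = 2 ≥ 1, so the series converges in ℤ_3 to 1/(1 − a) = 1/(1 − (-9)) = 1/10. Expand this rational in ℤ_3: compute digits iteratively via d_i = x_i mod 3, x_{i+1} = (x_i − d_i)/3. The first 5 digits are (1, 0, 2, 2, 0).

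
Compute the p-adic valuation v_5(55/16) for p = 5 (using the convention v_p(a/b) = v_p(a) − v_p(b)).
v_5(55/16) = 1

Factor powers of 5 from the numerator and denominator of the reduced fraction: 55 = 5^1 · 11 and 16 = 5^0 · 16. Apply v_p(a/b) = v_p(a) − v_p(b): v_5(55/16) = 1 − 0 = 1.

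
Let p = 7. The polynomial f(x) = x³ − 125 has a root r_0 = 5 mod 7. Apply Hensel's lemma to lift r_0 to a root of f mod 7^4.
r_3 = 5 (mod 2401)

Hensel: r_{i+1} = r_i − f(r_i)/f′(r_i) mod 7^{i+2}, where f′(x) = 3x². Iterate:
  r_0 = 5 (mod 7)
  r_1 = 5 (mod 49)
  r_2 = 5 (mod 343)
  r_3 = 5 (mod 2401)
Final: r = 5 with f(r) ≡ 0 mod 7^4.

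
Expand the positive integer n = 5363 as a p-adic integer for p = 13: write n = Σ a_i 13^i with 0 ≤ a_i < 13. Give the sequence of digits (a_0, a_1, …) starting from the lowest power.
(a_0, a_1, …) = (7, 9, 5, 2)

Repeated division by 13 gives the digits low-to-high: 5363 = 7 + 9·13^1 + 5·13^2 + 2·13^3. Digit sequence: (7, 9, 5, 2).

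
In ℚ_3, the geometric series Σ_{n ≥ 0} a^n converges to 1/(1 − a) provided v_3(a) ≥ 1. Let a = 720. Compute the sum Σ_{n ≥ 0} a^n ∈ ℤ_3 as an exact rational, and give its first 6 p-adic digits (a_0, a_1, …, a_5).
Σ a^n = 1/(1 − a) = -1/719;  first 6 digits = (1, 0, 2, 2, 0, 0)

v_3(a) = 2 ≥ 1, so the series converges in ℤ_3 to 1/(1 − a) = 1/(1 − 720) = -1/719. Expand this rational in ℤ_3: compute digits iteratively via d_i = x_i mod 3, x_{i+1} = (x_i − d_i)/3. The first 6 digits are (1, 0, 2, 2, 0, 0).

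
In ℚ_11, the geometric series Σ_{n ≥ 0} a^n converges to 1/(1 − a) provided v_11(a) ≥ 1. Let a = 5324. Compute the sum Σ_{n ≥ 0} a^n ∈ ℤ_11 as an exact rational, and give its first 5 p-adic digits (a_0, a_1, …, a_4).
Σ a^n = 1/(1 − a) = -1/5323;  first 5 digits = (1, 0, 0, 4, 0)

v_11(a) = 3 ≥ 1, so the series converges in ℤ_11 to 1/(1 − a) = 1/(1 − 5324) = -1/5323. Expand this rational in ℤ_11: compute digits iteratively via d_i = x_i mod 11, x_{i+1} = (x_i − d_i)/11. The first 5 digits are (1, 0, 0, 4, 0).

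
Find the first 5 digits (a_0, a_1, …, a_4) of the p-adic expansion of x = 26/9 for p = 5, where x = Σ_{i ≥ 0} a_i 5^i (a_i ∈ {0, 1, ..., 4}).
(a_0, …, a_4) = (4, 2, 4, 3, 2)

v_5(26/9) = 0 (numerator and denominator both coprime to 5), so x ∈ ℤ_5^×. Compute digits iteratively via a_i = x_i mod 5, x_{i+1} = (x_i − a_i)/5, with x_0 = x:
  x_0 = 26/9;  a_0 = 4;  x_1 = (x_0 − 4)/5 = -2/9
  x_1 = -2/9;  a_1 = 2;  x_2 = (x_1 − 2)/5 = -4/9
  x_2 = -4/9;  a_2 = 4;  x_3 = (x_2 − 4)/5 = -8/9
  x_3 = -8/9;  a_3 = 3;  x_4 = (x_3 − 3)/5 = -7/9
  x_4 = -7/9;  a_4 = 2;  x_5 = (x_4 − 2)/5 = -5/9
Digits: (4, 2, 4, 3, 2).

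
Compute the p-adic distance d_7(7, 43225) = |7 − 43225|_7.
d_7(7, 43225) = 1/2401

Step 1 — x − y = 7 − 43225 = -43218. Step 2 — v_7(-43218) = 4 (factor: -43218 = −(7^4 · 18); the sign does not affect v_p). Step 3 — |x − y|_7 = 7^{-4} = 1/2401.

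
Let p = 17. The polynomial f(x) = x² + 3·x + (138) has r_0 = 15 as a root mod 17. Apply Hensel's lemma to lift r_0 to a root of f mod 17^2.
r_1 = 134 (mod 289)

Hensel: r_{i+1} = r_i − f(r_i)·(f′(r_i))^{-1} mod 17^{i+2}, f′(x) = 2x + 3. Iterate:
  r_0 = 15 (mod 17)
  r_1 = 134 (mod 289)
Final: r = 134 satisfies f(r) ≡ 0 mod 17^2.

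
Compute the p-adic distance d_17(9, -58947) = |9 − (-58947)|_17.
d_17(9, -58947) = 1/4913

Step 1 — x − y = 9 − (-58947) = 58956. Step 2 — v_17(58956) = 3 (factor: 58956 = (17^3 · 12); the sign does not affect v_p). Step 3 — |x − y|_17 = 17^{-3} = 1/4913.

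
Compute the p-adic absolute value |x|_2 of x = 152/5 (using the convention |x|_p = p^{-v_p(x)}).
|152/5|_2 = 1/8

Step 1 — compute v_2(x) by factoring powers of 2 out of the numerator and denominator: v_2(152/5) = 3. Step 2 — apply |x|_p = p^{-v_p(x)} = 2^{-3} = 1/8.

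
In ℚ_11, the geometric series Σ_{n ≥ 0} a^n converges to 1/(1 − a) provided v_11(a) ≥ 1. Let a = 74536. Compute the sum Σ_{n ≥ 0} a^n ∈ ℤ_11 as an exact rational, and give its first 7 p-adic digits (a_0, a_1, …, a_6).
Σ a^n = 1/(1 − a) = -1/74535;  first 7 digits = (1, 0, 0, 1, 5, 0, 1)

v_11(a) = 3 ≥ 1, so the series converges in ℤ_11 to 1/(1 − a) = 1/(1 − 74536) = -1/74535. Expand this rational in ℤ_11: compute digits iteratively via d_i = x_i mod 11, x_{i+1} = (x_i − d_i)/11. The first 7 digits are (1, 0, 0, 1, 5, 0, 1).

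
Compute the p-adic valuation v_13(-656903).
v_13(-656903) = 4

v_13(n) is the largest exponent k such that 13^k divides n. Factor out: -656903 = -13^4 · 23. (Sign doesn't affect v_p.) So v_13(-656903) = 4.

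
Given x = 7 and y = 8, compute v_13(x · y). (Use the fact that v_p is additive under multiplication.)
v_13(56) = 0

v_p(x) = 0 (factor: 7 = 13^0 · 7); v_p(y) = 0 (factor: 8 = 13^0 · 8). Additivity: v_p(xy) = v_p(x) + v_p(y) = 0 + 0 = 0. (Direct check: xy = 56 = 13^0 · (56).)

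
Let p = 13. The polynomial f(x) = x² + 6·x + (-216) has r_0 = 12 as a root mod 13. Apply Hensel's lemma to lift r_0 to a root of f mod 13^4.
r_3 = 12 (mod 28561)

Hensel: r_{i+1} = r_i − f(r_i)·(f′(r_i))^{-1} mod 13^{i+2}, f′(x) = 2x + 6. Iterate:
  r_0 = 12 (mod 13)
  r_1 = 12 (mod 169)
  r_2 = 12 (mod 2197)
  r_3 = 12 (mod 28561)
Final: r = 12 satisfies f(r) ≡ 0 mod 13^4.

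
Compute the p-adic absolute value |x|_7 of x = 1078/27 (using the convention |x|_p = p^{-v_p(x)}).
|1078/27|_7 = 1/49

Step 1 — compute v_7(x) by factoring powers of 7 out of the numerator and denominator: v_7(1078/27) = 2. Step 2 — apply |x|_p = p^{-v_p(x)} = 7^{-2} = 1/49.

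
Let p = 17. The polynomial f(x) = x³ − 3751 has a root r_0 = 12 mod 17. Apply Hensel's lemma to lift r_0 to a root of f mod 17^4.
r_3 = 54344 (mod 83521)

Hensel: r_{i+1} = r_i − f(r_i)/f′(r_i) mod 17^{i+2}, where f′(x) = 3x². Iterate:
  r_0 = 12 (mod 17)
  r_1 = 12 (mod 289)
  r_2 = 301 (mod 4913)
  r_3 = 54344 (mod 83521)
Final: r = 54344 with f(r) ≡ 0 mod 17^4.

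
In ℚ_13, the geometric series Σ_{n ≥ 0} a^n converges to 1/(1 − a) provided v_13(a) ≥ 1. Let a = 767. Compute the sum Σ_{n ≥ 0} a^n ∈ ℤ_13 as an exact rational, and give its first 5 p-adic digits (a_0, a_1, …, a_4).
Σ a^n = 1/(1 − a) = -1/766;  first 5 digits = (1, 7, 1, 0, 7)

v_13(a) = 1 ≥ 1, so the series converges in ℤ_13 to 1/(1 − a) = 1/(1 − 767) = -1/766. Expand this rational in ℤ_13: compute digits iteratively via d_i = x_i mod 13, x_{i+1} = (x_i − d_i)/13. The first 5 digits are (1, 7, 1, 0, 7).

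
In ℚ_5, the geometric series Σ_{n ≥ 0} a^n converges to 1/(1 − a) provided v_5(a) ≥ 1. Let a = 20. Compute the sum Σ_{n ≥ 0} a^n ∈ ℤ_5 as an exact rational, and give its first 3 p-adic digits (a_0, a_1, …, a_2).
Σ a^n = 1/(1 − a) = -1/19;  first 3 digits = (1, 4, 1)

v_5(a) = 1 ≥ 1, so the series converges in ℤ_5 to 1/(1 − a) = 1/(1 − 20) = -1/19. Expand this rational in ℤ_5: compute digits iteratively via d_i = x_i mod 5, x_{i+1} = (x_i − d_i)/5. The first 3 digits are (1, 4, 1).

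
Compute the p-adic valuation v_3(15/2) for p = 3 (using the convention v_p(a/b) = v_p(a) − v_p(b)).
v_3(15/2) = 1

Factor powers of 3 from the numerator and denominator of the reduced fraction: 15 = 3^1 · 5 and 2 = 3^0 · 2. Apply v_p(a/b) = v_p(a) − v_p(b): v_3(15/2) = 1 − 0 = 1.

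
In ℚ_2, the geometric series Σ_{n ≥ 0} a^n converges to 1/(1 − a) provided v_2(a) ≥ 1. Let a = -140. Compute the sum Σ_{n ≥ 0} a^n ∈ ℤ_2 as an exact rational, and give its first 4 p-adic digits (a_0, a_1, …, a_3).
Σ a^n = 1/(1 − a) = 1/141;  first 4 digits = (1, 0, 1, 0)

v_2(a) = 2 ≥ 1, so the series converges in ℤ_2 to 1/(1 − a) = 1/(1 − (-140)) = 1/141. Expand this rational in ℤ_2: compute digits iteratively via d_i = x_i mod 2, x_{i+1} = (x_i − d_i)/2. The first 4 digits are (1, 0, 1, 0).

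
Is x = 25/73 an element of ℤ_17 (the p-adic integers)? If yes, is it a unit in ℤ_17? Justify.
x ∈ ℤ_17^× (unit); v_17(x) = 0

ℤ_17 = {x ∈ ℚ_17 : v_17(x) ≥ 0} and ℤ_17^× = {x ∈ ℤ_17 : v_17(x) = 0}. Here v_17(25/73) = v_17(num) − v_17(den) = 0; compare against these criteria.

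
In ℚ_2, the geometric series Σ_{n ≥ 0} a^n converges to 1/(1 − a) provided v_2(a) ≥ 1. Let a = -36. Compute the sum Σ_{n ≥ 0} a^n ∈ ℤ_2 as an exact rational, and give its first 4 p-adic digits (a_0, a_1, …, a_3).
Σ a^n = 1/(1 − a) = 1/37;  first 4 digits = (1, 0, 1, 1)

v_2(a) = 2 ≥ 1, so the series converges in ℤ_2 to 1/(1 − a) = 1/(1 − (-36)) = 1/37. Expand this rational in ℤ_2: compute digits iteratively via d_i = x_i mod 2, x_{i+1} = (x_i − d_i)/2. The first 4 digits are (1, 0, 1, 1).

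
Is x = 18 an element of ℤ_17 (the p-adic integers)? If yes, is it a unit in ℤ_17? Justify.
x ∈ ℤ_17^× (unit); v_17(x) = 0

ℤ_17 = {x ∈ ℚ_17 : v_17(x) ≥ 0} and ℤ_17^× = {x ∈ ℤ_17 : v_17(x) = 0}. Here v_17(18) = v_17(num) − v_17(den) = 0; compare against these criteria.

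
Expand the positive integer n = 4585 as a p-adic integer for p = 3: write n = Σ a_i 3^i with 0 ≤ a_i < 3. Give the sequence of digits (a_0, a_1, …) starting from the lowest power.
(a_0, a_1, …) = (1, 1, 2, 1, 2, 0, 0, 2)

Repeated division by 3 gives the digits low-to-high: 4585 = 1 + 1·3^1 + 2·3^2 + 1·3^3 + 2·3^4 + 2·3^7. Digit sequence: (1, 1, 2, 1, 2, 0, 0, 2).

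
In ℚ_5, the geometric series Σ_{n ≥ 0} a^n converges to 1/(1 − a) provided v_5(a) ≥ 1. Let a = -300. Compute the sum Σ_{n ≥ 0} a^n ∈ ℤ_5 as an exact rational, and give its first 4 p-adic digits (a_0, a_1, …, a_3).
Σ a^n = 1/(1 − a) = 1/301;  first 4 digits = (1, 0, 3, 2)

v_5(a) = 2 ≥ 1, so the series converges in ℤ_5 to 1/(1 − a) = 1/(1 − (-300)) = 1/301. Expand this rational in ℤ_5: compute digits iteratively via d_i = x_i mod 5, x_{i+1} = (x_i − d_i)/5. The first 4 digits are (1, 0, 3, 2).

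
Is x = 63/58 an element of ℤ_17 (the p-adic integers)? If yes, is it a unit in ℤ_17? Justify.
x ∈ ℤ_17^× (unit); v_17(x) = 0

ℤ_17 = {x ∈ ℚ_17 : v_17(x) ≥ 0} and ℤ_17^× = {x ∈ ℤ_17 : v_17(x) = 0}. Here v_17(63/58) = v_17(num) − v_17(den) = 0; compare against these criteria.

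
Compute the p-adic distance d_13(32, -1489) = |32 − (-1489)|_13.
d_13(32, -1489) = 1/169

Step 1 — x − y = 32 − (-1489) = 1521. Step 2 — v_13(1521) = 2 (factor: 1521 = (13^2 · 9); the sign does not affect v_p). Step 3 — |x − y|_13 = 13^{-2} = 1/169.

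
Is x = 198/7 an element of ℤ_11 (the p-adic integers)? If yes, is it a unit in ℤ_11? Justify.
x ∈ ℤ_11 but not a unit; v_11(x) = 1 > 0

ℤ_11 = {x ∈ ℚ_11 : v_11(x) ≥ 0} and ℤ_11^× = {x ∈ ℤ_11 : v_11(x) = 0}. Here v_11(198/7) = v_11(num) − v_11(den) = 1; compare against these criteria.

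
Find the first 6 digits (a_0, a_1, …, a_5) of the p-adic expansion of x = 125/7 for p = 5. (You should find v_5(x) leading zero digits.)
(a_0, …, a_5) = (0, 0, 0, 3, 3, 0)

v_5(125/7) = 3, so a_0 = ... = a_2 = 0. Factor out: x = 5^3 · u with u = 1/7 a unit in ℤ_5. Expand u iteratively via a_{v+i} = u_i mod 5, u_{i+1} = (u_i − a_{v+i})/5:
  u_0 = 1/7;  a_3 = 3;  u_1 = (u_0 − 3)/5 = -4/7
  u_1 = -4/7;  a_4 = 3;  u_2 = (u_1 − 3)/5 = -5/7
  u_2 = -5/7;  a_5 = 0;  u_3 = (u_2 − 0)/5 = -1/7
Digits: (0, 0, 0, 3, 3, 0).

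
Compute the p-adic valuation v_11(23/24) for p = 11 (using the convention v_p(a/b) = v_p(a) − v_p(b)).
v_11(23/24) = 0

Factor powers of 11 from the numerator and denominator of the reduced fraction: 23 = 11^0 · 23 and 24 = 11^0 · 24. Apply v_p(a/b) = v_p(a) − v_p(b): v_11(23/24) = 0 − 0 = 0.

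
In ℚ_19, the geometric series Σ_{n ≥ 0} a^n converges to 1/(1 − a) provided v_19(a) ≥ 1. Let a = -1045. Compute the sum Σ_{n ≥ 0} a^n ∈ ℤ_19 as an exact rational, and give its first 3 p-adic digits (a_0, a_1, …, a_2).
Σ a^n = 1/(1 − a) = 1/1046;  first 3 digits = (1, 2, 1)

v_19(a) = 1 ≥ 1, so the series converges in ℤ_19 to 1/(1 − a) = 1/(1 − (-1045)) = 1/1046. Expand this rational in ℤ_19: compute digits iteratively via d_i = x_i mod 19, x_{i+1} = (x_i − d_i)/19. The first 3 digits are (1, 2, 1).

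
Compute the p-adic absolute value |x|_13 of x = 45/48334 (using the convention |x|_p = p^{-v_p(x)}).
|45/48334|_13 = 2197

Step 1 — compute v_13(x) by factoring powers of 13 out of the numerator and denominator: v_13(45/48334) = -3. Step 2 — apply |x|_p = p^{-v_p(x)} = 13^{3} = 2197.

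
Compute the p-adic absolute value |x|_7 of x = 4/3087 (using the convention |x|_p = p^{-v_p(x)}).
|4/3087|_7 = 343

Step 1 — compute v_7(x) by factoring powers of 7 out of the numerator and denominator: v_7(4/3087) = -3. Step 2 — apply |x|_p = p^{-v_p(x)} = 7^{3} = 343.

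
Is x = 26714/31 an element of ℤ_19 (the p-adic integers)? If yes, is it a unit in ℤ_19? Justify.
x ∈ ℤ_19 but not a unit; v_19(x) = 2 > 0

ℤ_19 = {x ∈ ℚ_19 : v_19(x) ≥ 0} and ℤ_19^× = {x ∈ ℤ_19 : v_19(x) = 0}. Here v_19(26714/31) = v_19(num) − v_19(den) = 2; compare against these criteria.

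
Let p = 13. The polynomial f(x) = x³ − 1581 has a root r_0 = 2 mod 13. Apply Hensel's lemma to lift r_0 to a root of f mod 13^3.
r_2 = 795 (mod 2197)

Hensel: r_{i+1} = r_i − f(r_i)/f′(r_i) mod 13^{i+2}, where f′(x) = 3x². Iterate:
  r_0 = 2 (mod 13)
  r_1 = 119 (mod 169)
  r_2 = 795 (mod 2197)
Final: r = 795 with f(r) ≡ 0 mod 13^3.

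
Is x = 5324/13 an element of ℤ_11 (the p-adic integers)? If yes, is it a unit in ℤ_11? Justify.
x ∈ ℤ_11 but not a unit; v_11(x) = 3 > 0

ℤ_11 = {x ∈ ℚ_11 : v_11(x) ≥ 0} and ℤ_11^× = {x ∈ ℤ_11 : v_11(x) = 0}. Here v_11(5324/13) = v_11(num) − v_11(den) = 3; compare against these criteria.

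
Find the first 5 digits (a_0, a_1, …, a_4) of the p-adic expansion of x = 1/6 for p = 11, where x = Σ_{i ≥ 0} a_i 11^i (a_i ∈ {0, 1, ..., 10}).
(a_0, …, a_4) = (2, 9, 1, 9, 1)

v_11(1/6) = 0 (numerator and denominator both coprime to 11), so x ∈ ℤ_11^×. Compute digits iteratively via a_i = x_i mod 11, x_{i+1} = (x_i − a_i)/11, with x_0 = x:
  x_0 = 1/6;  a_0 = 2;  x_1 = (x_0 − 2)/11 = -1/6
  x_1 = -1/6;  a_1 = 9;  x_2 = (x_1 − 9)/11 = -5/6
  x_2 = -5/6;  a_2 = 1;  x_3 = (x_2 − 1)/11 = -1/6
  x_3 = -1/6;  a_3 = 9;  x_4 = (x_3 − 9)/11 = -5/6
  x_4 = -5/6;  a_4 = 1;  x_5 = (x_4 − 1)/11 = -1/6
Digits: (2, 9, 1, 9, 1).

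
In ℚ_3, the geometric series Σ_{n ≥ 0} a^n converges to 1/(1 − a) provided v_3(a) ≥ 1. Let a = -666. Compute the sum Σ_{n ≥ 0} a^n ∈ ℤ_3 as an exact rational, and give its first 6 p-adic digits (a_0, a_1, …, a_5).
Σ a^n = 1/(1 − a) = 1/667;  first 6 digits = (1, 0, 1, 2, 1, 1)

v_3(a) = 2 ≥ 1, so the series converges in ℤ_3 to 1/(1 − a) = 1/(1 − (-666)) = 1/667. Expand this rational in ℤ_3: compute digits iteratively via d_i = x_i mod 3, x_{i+1} = (x_i − d_i)/3. The first 6 digits are (1, 0, 1, 2, 1, 1).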